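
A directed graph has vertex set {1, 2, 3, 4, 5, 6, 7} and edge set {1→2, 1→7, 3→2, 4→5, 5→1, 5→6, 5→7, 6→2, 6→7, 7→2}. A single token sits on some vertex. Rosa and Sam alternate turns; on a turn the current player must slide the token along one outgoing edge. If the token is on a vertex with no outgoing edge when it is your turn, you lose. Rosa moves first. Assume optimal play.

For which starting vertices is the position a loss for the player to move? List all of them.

2, 5

Classify positions by backward induction: terminal positions (no move available) are L. From any other position, the mover wins iff some move reaches an L.
Every edge goes from a vertex to one that appears earlier in the order 2, 7, 6, 3, 1, 5, 4, so processing vertices in that order labels each vertex after all of its successors.
2: no outgoing edge → L
7: can move to 2, which is L ⇒ W
6: can move to 2, which is L ⇒ W
3: can move to 2, which is L ⇒ W
1: can move to 2, which is L ⇒ W
5: moves to 1(W), 6(W), 7(W); every one is W ⇒ L
4: can move to 5, which is L ⇒ W
Reading off the rows marked L gives the requested list; there are 2 such vertices.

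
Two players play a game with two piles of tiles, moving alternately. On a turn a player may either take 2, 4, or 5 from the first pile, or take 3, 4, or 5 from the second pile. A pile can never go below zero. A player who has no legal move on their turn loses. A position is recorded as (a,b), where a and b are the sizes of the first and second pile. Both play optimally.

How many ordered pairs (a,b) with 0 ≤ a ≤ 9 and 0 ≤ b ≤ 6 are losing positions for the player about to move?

23

Compute win/loss labels from the base case upward. A position with no move is L. Any other position is W if it can reach an L in one move, else L.
Every move lowers a or b (never raises either), so fill the grid row by row in increasing a, and left to right within a row: each cell's successors are then already labelled.
      b=0  b=1  b=2  b=3  b=4  b=5  b=6
a=0:    L    L    L    W    W    W    W
a=1:    L    L    L    W    W    W    W
a=2:    W    W    W    L    L    L    W
a=3:    W    W    W    L    L    L    W
a=4:    W    W    W    W    W    W    L
a=5:    W    W    W    W    W    W    L
a=6:    W    W    W    W    W    W    W
a=7:    L    L    L    W    W    W    W
a=8:    L    L    L    W    W    W    W
a=9:    W    W    W    L    L    L    W
Cells with no legal move (terminal, hence L): (0,0), (0,1), (0,2), (1,0), (1,1), (1,2).
The remaining L cells, each justified by listing all of its moves:
(2,3): →(0,3)(W), (2,0)(W) — all W, so L
(2,4): →(0,4)(W), (2,1)(W), (2,0)(W) — all W, so L
(2,5): →(0,5)(W), (2,2)(W), (2,1)(W), (2,0)(W) — all W, so L
(3,3): →(1,3)(W), (3,0)(W) — all W, so L
(3,4): →(1,4)(W), (3,1)(W), (3,0)(W) — all W, so L
(3,5): →(1,5)(W), (3,2)(W), (3,1)(W), (3,0)(W) — all W, so L
(4,6): →(2,6)(W), (0,6)(W), (4,3)(W), (4,2)(W), (4,1)(W) — all W, so L
(5,6): →(3,6)(W), (1,6)(W), (0,6)(W), (5,3)(W), (5,2)(W), (5,1)(W) — all W, so L
(7,0): →(5,0)(W), (3,0)(W), (2,0)(W) — all W, so L
(7,1): →(5,1)(W), (3,1)(W), (2,1)(W) — all W, so L
(7,2): →(5,2)(W), (3,2)(W), (2,2)(W) — all W, so L
(8,0): →(6,0)(W), (4,0)(W), (3,0)(W) — all W, so L
(8,1): →(6,1)(W), (4,1)(W), (3,1)(W) — all W, so L
(8,2): →(6,2)(W), (4,2)(W), (3,2)(W) — all W, so L
(9,3): →(7,3)(W), (5,3)(W), (4,3)(W), (9,0)(W) — all W, so L
(9,4): →(7,4)(W), (5,4)(W), (4,4)(W), (9,1)(W), (9,0)(W) — all W, so L
(9,5): →(7,5)(W), (5,5)(W), (4,5)(W), (9,2)(W), (9,1)(W), (9,0)(W) — all W, so L
Every other cell has at least one move into one of the L cells above, so it is W.
L cells per row: a=0: 3, a=1: 3, a=2: 3, a=3: 3, a=4: 1, a=5: 1, a=6: 0, a=7: 3, a=8: 3, a=9: 3; total 23.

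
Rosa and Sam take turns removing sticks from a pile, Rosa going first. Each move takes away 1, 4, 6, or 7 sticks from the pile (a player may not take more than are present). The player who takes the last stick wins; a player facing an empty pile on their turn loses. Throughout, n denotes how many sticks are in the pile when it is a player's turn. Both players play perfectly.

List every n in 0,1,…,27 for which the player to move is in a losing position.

0, 2, 5, 10, 13, 15, 18, 23, 26

Compute win/loss labels from the base case upward. A position with no move is L. Any other position is W if it can reach an L in one move, else L.
n=0: no move → L
n=1: reaches L-position 0 → W
n=2: only reaches 1(W), which is W → L
n=3: reaches L-position 2 → W
n=4: reaches L-position 0 → W
n=5: only reaches 4(W), 1(W), all W → L
n=6: reaches L-position 5 → W
n=7: reaches L-position 0 → W
n=8: reaches L-position 2 → W
n=9: reaches L-position 5 → W
n=10: only reaches 9(W), 6(W), 4(W), 3(W), all W → L
n=11: reaches L-position 10 → W
n=12: reaches L-position 5 → W
n=13: only reaches 12(W), 9(W), 7(W), 6(W), all W → L
n=14: reaches L-position 13 → W
n=15: only reaches 14(W), 11(W), 9(W), 8(W), all W → L
n=16: reaches L-position 15 → W
n=17: reaches L-position 13 → W
n=18: only reaches 17(W), 14(W), 12(W), 11(W), all W → L
n=19: reaches L-position 18 → W
n=20: reaches L-position 13 → W
n=21: reaches L-position 15 → W
n=22: reaches L-position 18 → W
n=23: only reaches 22(W), 19(W), 17(W), 16(W), all W → L
n=24: reaches L-position 23 → W
n=25: reaches L-position 18 → W
n=26: only reaches 25(W), 22(W), 20(W), 19(W), all W → L
n=27: reaches L-position 26 → W
Reading off the rows marked L gives the requested list; there are 9 such values of n.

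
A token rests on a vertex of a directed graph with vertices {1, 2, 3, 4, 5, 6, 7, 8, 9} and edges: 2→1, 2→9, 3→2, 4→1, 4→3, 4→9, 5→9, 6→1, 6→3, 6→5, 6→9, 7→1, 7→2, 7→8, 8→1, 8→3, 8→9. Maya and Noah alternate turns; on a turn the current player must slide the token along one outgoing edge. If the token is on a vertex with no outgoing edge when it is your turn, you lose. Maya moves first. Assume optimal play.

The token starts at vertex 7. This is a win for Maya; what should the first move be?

Move to 1.

Use the standard recursion: the mover loses at a terminal position; elsewhere, the mover wins exactly when some move hands the opponent an L position.
Every edge goes from a vertex to one that appears earlier in the order 9, 1, 2, 3, 8, 5, 6, 4, 7, so processing vertices in that order labels each vertex after all of its successors.
9: no outgoing edge → L
1: no outgoing edge → L
2: →1(L), so W
3: →2(W) only, which is W, so L
8: →3(L), so W
5: →9(L), so W
6: →3(L), so W
4: →3(L), so W
7: →1(L), so W
From 7, the L positions reachable in one move are: 1.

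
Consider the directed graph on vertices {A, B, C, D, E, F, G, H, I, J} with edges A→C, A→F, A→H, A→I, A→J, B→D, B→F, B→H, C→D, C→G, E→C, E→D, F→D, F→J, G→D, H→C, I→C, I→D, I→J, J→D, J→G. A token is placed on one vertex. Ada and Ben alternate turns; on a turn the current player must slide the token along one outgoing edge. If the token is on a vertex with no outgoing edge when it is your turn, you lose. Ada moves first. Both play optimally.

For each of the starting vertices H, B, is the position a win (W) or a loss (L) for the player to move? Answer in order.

H: L, B: W

Work bottom-up. With no move the player to move loses. Otherwise the position is W if at least one move leads to an L position for the opponent, and L if every move leads to a W.
Every edge goes from a vertex to one that appears earlier in the order D, G, J, C, H, I, F, A, B, E, so processing vertices in that order labels each vertex after all of its successors.
D: no outgoing edge → L
G: can move to D, which is L ⇒ W
J: can move to D, which is L ⇒ W
C: can move to D, which is L ⇒ W
H: the only move is to C(W), a W ⇒ L
I: can move to D, which is L ⇒ W
F: can move to D, which is L ⇒ W
A: can move to H, which is L ⇒ W
B: can move to H, which is L ⇒ W
E: can move to D, which is L ⇒ W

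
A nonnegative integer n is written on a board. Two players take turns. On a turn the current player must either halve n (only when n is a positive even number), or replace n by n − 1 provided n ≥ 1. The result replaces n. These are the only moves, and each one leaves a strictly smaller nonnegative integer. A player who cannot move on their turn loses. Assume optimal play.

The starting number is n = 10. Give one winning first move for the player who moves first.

Move to 5.

Label each position W (a win for the player to move) or L (a loss). A position with no legal move is L; any other position is W exactly when some move reaches an L, and L when every move reaches a W.
n=0: no move → L
n=1: reaches L-position 0 → W
n=2: only reaches 1(W), which is W → L
n=3: reaches L-position 2 → W
n=4: reaches L-position 2 → W
n=5: only reaches 4(W), which is W → L
n=6: reaches L-position 5 → W
n=7: only reaches 6(W), which is W → L
n=8: reaches L-position 7 → W
n=9: only reaches 8(W), which is W → L
n=10: reaches L-position 5 → W
From 10, the L positions reachable in one move are: 5, 9. Any move reaching one of these is winning.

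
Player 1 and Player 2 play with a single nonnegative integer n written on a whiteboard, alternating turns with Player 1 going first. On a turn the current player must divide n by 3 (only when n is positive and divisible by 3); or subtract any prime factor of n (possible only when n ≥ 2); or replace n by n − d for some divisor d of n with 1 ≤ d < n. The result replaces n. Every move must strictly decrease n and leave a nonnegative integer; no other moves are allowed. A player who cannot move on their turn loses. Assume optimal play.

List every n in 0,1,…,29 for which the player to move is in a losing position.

Compute win/loss labels from the base case upward. A position with no move is L. Any other position is W if it can reach an L in one move, else L.
n=0: no move → L
n=1: no move → L
n=2: →0(L), so W
n=3: →0(L), so W
n=4: →2(W), 3(W) — all W, so L
n=5: →0(L), so W
n=6: →4(L), so W
n=7: →0(L), so W
n=8: →4(L), so W
n=9: →3(W), 6(W), 8(W) — all W, so L
n=10: →9(L), so W
n=11: →0(L), so W
n=12: →4(L), so W
n=13: →0(L), so W
n=14: →7(W), 12(W), 13(W) — all W, so L
n=15: →14(L), so W
n=16: →14(L), so W
n=17: →0(L), so W
n=18: →9(L), so W
n=19: →0(L), so W
n=20: →10(W), 15(W), 16(W), 18(W), 19(W) — all W, so L
n=21: →14(L), so W
n=22: →20(L), so W
n=23: →0(L), so W
n=24: →20(L), so W
n=25: →20(L), so W
n=26: →13(W), 24(W), 25(W) — all W, so L
n=27: →9(L), so W
n=28: →14(L), so W
n=29: →0(L), so W
Reading off the rows marked L gives the requested list; there are 7 such values of n.

0, 1, 4, 9, 14, 20, 26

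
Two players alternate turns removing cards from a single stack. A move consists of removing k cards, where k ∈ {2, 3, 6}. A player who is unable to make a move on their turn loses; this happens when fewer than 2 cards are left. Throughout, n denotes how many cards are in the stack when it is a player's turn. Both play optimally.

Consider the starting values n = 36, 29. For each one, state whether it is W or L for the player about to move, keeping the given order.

36: L, 29: W

Use the standard recursion: the mover loses at a terminal position; elsewhere, the mover wins exactly when some move hands the opponent an L position.
n=0: no move → L
n=1: no move → L
n=2: can move to 0, which is L ⇒ W
n=3: can move to 1, which is L ⇒ W
n=4: can move to 1, which is L ⇒ W
n=5: moves to 3(W), 2(W); every one is W ⇒ L
n=6: can move to 0, which is L ⇒ W
n=7: can move to 5, which is L ⇒ W
n=8: can move to 5, which is L ⇒ W
n=9: moves to 7(W), 6(W), 3(W); every one is W ⇒ L
n=10: moves to 8(W), 7(W), 4(W); every one is W ⇒ L
n=11: can move to 9, which is L ⇒ W
n=12: can move to 10, which is L ⇒ W
n=13: can move to 10, which is L ⇒ W
n=14: moves to 12(W), 11(W), 8(W); every one is W ⇒ L
n=15: can move to 9, which is L ⇒ W
n=16: can move to 14, which is L ⇒ W
n=17: can move to 14, which is L ⇒ W
n=18: moves to 16(W), 15(W), 12(W); every one is W ⇒ L
n=19: moves to 17(W), 16(W), 13(W); every one is W ⇒ L
n=20: can move to 18, which is L ⇒ W
n=21: can move to 19, which is L ⇒ W
n=22: can move to 19, which is L ⇒ W
n=23: moves to 21(W), 20(W), 17(W); every one is W ⇒ L
n=24: can move to 18, which is L ⇒ W
n=25: can move to 23, which is L ⇒ W
n=26: can move to 23, which is L ⇒ W
n=27: moves to 25(W), 24(W), 21(W); every one is W ⇒ L
n=28: moves to 26(W), 25(W), 22(W); every one is W ⇒ L
n=29: can move to 27, which is L ⇒ W
n=30: can move to 28, which is L ⇒ W
n=31: can move to 28, which is L ⇒ W
n=32: moves to 30(W), 29(W), 26(W); every one is W ⇒ L
n=33: can move to 27, which is L ⇒ W
n=34: can move to 32, which is L ⇒ W
n=35: can move to 32, which is L ⇒ W
n=36: moves to 34(W), 33(W), 30(W); every one is W ⇒ L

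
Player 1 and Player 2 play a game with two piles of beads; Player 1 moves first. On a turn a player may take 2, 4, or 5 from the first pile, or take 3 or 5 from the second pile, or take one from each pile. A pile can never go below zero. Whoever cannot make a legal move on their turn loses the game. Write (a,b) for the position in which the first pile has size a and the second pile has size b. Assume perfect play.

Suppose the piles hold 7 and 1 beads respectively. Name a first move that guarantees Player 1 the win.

Move to (3,1).

Work bottom-up. With no move the player to move loses. Otherwise the position is W if at least one move leads to an L position for the opponent, and L if every move leads to a W.
No move ever increases a pile, so every position that can arise here has a ≤ 7 and b ≤ 1; it is enough to label the cells with 0 ≤ a ≤ 7 and 0 ≤ b ≤ 1.
Every move lowers a or b (never raises either), so fill the grid row by row in increasing a, and left to right within a row: each cell's successors are then already labelled.
      b=0  b=1
a=0:    L    L
a=1:    L    W
a=2:    W    W
a=3:    W    L
a=4:    W    W
a=5:    W    W
a=6:    W    L
a=7:    L    W
Cells with no legal move (terminal, hence L): (0,0), (0,1), (1,0).
The remaining L cells, each justified by listing all of its moves:
(3,1): →(1,1)(W), (2,0)(W) — all W, so L
(6,1): →(4,1)(W), (2,1)(W), (1,1)(W), (5,0)(W) — all W, so L
(7,0): →(5,0)(W), (3,0)(W), (2,0)(W) — all W, so L
Every other cell has at least one move into one of the L cells above, so it is W.
From (7,1), the L positions reachable in one move are: (3,1).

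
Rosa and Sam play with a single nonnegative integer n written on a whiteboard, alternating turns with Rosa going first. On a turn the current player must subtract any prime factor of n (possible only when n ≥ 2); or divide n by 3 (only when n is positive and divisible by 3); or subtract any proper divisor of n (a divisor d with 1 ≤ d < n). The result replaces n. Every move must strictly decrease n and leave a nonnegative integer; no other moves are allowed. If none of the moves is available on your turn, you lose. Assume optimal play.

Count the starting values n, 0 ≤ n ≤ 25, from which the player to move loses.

6

Compute win/loss labels from the base case upward. A position with no move is L. Any other position is W if it can reach an L in one move, else L.
n=0: no move → L
n=1: no move → L
n=2: reaches L-position 0 → W
n=3: reaches L-position 0 → W
n=4: only reaches 2(W), 3(W), all W → L
n=5: reaches L-position 0 → W
n=6: reaches L-position 4 → W
n=7: reaches L-position 0 → W
n=8: reaches L-position 4 → W
n=9: only reaches 3(W), 6(W), 8(W), all W → L
n=10: reaches L-position 9 → W
n=11: reaches L-position 0 → W
n=12: reaches L-position 4 → W
n=13: reaches L-position 0 → W
n=14: only reaches 7(W), 12(W), 13(W), all W → L
n=15: reaches L-position 14 → W
n=16: reaches L-position 14 → W
n=17: reaches L-position 0 → W
n=18: reaches L-position 9 → W
n=19: reaches L-position 0 → W
n=20: only reaches 10(W), 15(W), 16(W), 18(W), 19(W), all W → L
n=21: reaches L-position 14 → W
n=22: reaches L-position 20 → W
n=23: reaches L-position 0 → W
n=24: reaches L-position 20 → W
n=25: reaches L-position 20 → W
L entries with 0 ≤ n ≤ 25: n = 0, 1, 4, 9, 14, 20; that makes 6.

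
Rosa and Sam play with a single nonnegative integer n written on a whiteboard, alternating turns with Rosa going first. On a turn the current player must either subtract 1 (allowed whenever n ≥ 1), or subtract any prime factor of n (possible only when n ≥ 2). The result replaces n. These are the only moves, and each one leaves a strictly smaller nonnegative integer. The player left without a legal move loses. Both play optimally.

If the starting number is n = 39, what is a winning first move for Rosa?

Move to 36.

Compute win/loss labels from the base case upward. A position with no move is L. Any other position is W if it can reach an L in one move, else L.
n=0: no move → L
n=1: W (go to 0, an L position)
n=2: W (go to 0, an L position)
n=3: W (go to 0, an L position)
n=4: L (options 2(W), 3(W) are all W)
n=5: W (go to 0, an L position)
n=6: W (go to 4, an L position)
n=7: W (go to 0, an L position)
n=8: L (options 6(W), 7(W) are all W)
n=9: W (go to 8, an L position)
n=10: W (go to 8, an L position)
n=11: W (go to 0, an L position)
n=12: L (options 9(W), 10(W), 11(W) are all W)
n=13: W (go to 0, an L position)
n=14: W (go to 12, an L position)
n=15: W (go to 12, an L position)
n=16: L (options 14(W), 15(W) are all W)
n=17: W (go to 0, an L position)
n=18: W (go to 16, an L position)
n=19: W (go to 0, an L position)
n=20: L (options 15(W), 18(W), 19(W) are all W)
n=21: W (go to 20, an L position)
n=22: W (go to 20, an L position)
n=23: W (go to 0, an L position)
n=24: L (options 21(W), 22(W), 23(W) are all W)
n=25: W (go to 20, an L position)
n=26: W (go to 24, an L position)
n=27: W (go to 24, an L position)
n=28: L (options 21(W), 26(W), 27(W) are all W)
n=29: W (go to 0, an L position)
n=30: W (go to 28, an L position)
n=31: W (go to 0, an L position)
n=32: L (options 30(W), 31(W) are all W)
n=33: W (go to 32, an L position)
n=34: W (go to 32, an L position)
n=35: W (go to 28, an L position)
n=36: L (options 33(W), 34(W), 35(W) are all W)
n=37: W (go to 0, an L position)
n=38: W (go to 36, an L position)
n=39: W (go to 36, an L position)
From 39, the L positions reachable in one move are: 36.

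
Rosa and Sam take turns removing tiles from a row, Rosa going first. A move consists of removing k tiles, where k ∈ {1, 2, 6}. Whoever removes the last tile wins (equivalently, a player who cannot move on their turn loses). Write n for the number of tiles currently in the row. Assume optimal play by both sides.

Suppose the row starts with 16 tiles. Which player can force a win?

Rosa wins.

Classify positions by backward induction: terminal positions (no move available) are L. From any other position, the mover wins iff some move reaches an L.
n=0: no move → L
n=1: reaches L-position 0 → W
n=2: reaches L-position 0 → W
n=3: only reaches 2(W), 1(W), all W → L
n=4: reaches L-position 3 → W
n=5: reaches L-position 3 → W
n=6: reaches L-position 0 → W
n=7: only reaches 6(W), 5(W), 1(W), all W → L
n=8: reaches L-position 7 → W
n=9: reaches L-position 7 → W
n=10: only reaches 9(W), 8(W), 4(W), all W → L
n=11: reaches L-position 10 → W
n=12: reaches L-position 10 → W
n=13: reaches L-position 7 → W
n=14: only reaches 13(W), 12(W), 8(W), all W → L
n=15: reaches L-position 14 → W
n=16: reaches L-position 14 → W
From 16 Rosa can remove 2, leaving 14, reaching an L position.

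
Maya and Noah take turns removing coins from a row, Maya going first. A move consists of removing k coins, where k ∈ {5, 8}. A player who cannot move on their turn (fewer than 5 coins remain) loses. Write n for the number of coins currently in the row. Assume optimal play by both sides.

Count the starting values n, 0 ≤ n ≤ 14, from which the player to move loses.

7

Use the standard recursion: the mover loses at a terminal position; elsewhere, the mover wins exactly when some move hands the opponent an L position.
n=0: no move → L
n=1: no move → L
n=2: no move → L
n=3: no move → L
n=4: no move → L
n=5: W (go to 0, an L position)
n=6: W (go to 1, an L position)
n=7: W (go to 2, an L position)
n=8: W (go to 3, an L position)
n=9: W (go to 4, an L position)
n=10: W (go to 2, an L position)
n=11: W (go to 3, an L position)
n=12: W (go to 4, an L position)
n=13: L (options 8(W), 5(W) are all W)
n=14: L (options 9(W), 6(W) are all W)
L entries with 0 ≤ n ≤ 14: n = 0, 1, 2, 3, 4, 13, 14; that makes 7.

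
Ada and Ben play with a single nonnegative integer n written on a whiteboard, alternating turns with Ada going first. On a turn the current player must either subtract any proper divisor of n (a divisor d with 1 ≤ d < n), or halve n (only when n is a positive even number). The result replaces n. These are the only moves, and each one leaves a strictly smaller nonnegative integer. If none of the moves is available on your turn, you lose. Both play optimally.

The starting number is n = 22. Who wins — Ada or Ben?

Label each position W (a win for the player to move) or L (a loss). A position with no legal move is L; any other position is W exactly when some move reaches an L, and L when every move reaches a W.
n=0: no move → L
n=1: no move → L
n=2: →1(L), so W
n=3: →2(W) only, which is W, so L
n=4: →3(L), so W
n=5: →4(W) only, which is W, so L
n=6: →3(L), so W
n=7: →6(W) only, which is W, so L
n=8: →7(L), so W
n=9: →6(W), 8(W) — all W, so L
n=10: →5(L), so W
n=11: →10(W) only, which is W, so L
n=12: →9(L), so W
n=13: →12(W) only, which is W, so L
n=14: →7(L), so W
n=15: →10(W), 12(W), 14(W) — all W, so L
n=16: →15(L), so W
n=17: →16(W) only, which is W, so L
n=18: →9(L), so W
n=19: →18(W) only, which is W, so L
n=20: →15(L), so W
n=21: →14(W), 18(W), 20(W) — all W, so L
n=22: →11(L), so W
The starting position 22 is W: Ada should move to 11, handing over an L position.

Ada wins.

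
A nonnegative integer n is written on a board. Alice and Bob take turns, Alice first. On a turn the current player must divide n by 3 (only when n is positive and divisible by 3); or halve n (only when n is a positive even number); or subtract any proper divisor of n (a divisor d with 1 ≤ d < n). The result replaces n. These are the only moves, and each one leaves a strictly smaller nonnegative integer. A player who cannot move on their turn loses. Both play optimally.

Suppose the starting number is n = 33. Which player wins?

Use the standard recursion: the mover loses at a terminal position; elsewhere, the mover wins exactly when some move hands the opponent an L position.
n=0: no move → L
n=1: no move → L
n=2: reaches L-position 1 → W
n=3: reaches L-position 1 → W
n=4: only reaches 2(W), 3(W), all W → L
n=5: reaches L-position 4 → W
n=6: reaches L-position 4 → W
n=7: only reaches 6(W), which is W → L
n=8: reaches L-position 4 → W
n=9: only reaches 3(W), 6(W), 8(W), all W → L
n=10: reaches L-position 9 → W
n=11: only reaches 10(W), which is W → L
n=12: reaches L-position 4 → W
n=13: only reaches 12(W), which is W → L
n=14: reaches L-position 7 → W
n=15: only reaches 5(W), 10(W), 12(W), 14(W), all W → L
n=16: reaches L-position 15 → W
n=17: only reaches 16(W), which is W → L
n=18: reaches L-position 9 → W
n=19: only reaches 18(W), which is W → L
n=20: reaches L-position 15 → W
n=21: reaches L-position 7 → W
n=22: reaches L-position 11 → W
n=23: only reaches 22(W), which is W → L
n=24: reaches L-position 23 → W
n=25: only reaches 20(W), 24(W), all W → L
n=26: reaches L-position 13 → W
n=27: reaches L-position 9 → W
n=28: only reaches 14(W), 21(W), 24(W), 26(W), 27(W), all W → L
n=29: reaches L-position 28 → W
n=30: reaches L-position 15 → W
n=31: only reaches 30(W), which is W → L
n=32: reaches L-position 28 → W
n=33: reaches L-position 11 → W
The starting position 33 is W: Alice should move to 11, handing over an L position.

Alice wins.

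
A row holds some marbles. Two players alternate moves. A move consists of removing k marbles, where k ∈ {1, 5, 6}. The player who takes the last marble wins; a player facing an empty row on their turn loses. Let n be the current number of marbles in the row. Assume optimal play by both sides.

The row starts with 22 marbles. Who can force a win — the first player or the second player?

Use the standard recursion: the mover loses at a terminal position; elsewhere, the mover wins exactly when some move hands the opponent an L position.
n=0: no move → L
n=1: →0(L), so W
n=2: →1(W) only, which is W, so L
n=3: →2(L), so W
n=4: →3(W) only, which is W, so L
n=5: →4(L), so W
n=6: →0(L), so W
n=7: →2(L), so W
n=8: →2(L), so W
n=9: →4(L), so W
n=10: →4(L), so W
n=11: →10(W), 6(W), 5(W) — all W, so L
n=12: →11(L), so W
n=13: →12(W), 8(W), 7(W) — all W, so L
n=14: →13(L), so W
n=15: →14(W), 10(W), 9(W) — all W, so L
n=16: →15(L), so W
n=17: →11(L), so W
n=18: →13(L), so W
n=19: →13(L), so W
n=20: →15(L), so W
n=21: →15(L), so W
n=22: →21(W), 17(W), 16(W) — all W, so L
Every move from 22 reaches a W position, so the mover loses.

The second player wins.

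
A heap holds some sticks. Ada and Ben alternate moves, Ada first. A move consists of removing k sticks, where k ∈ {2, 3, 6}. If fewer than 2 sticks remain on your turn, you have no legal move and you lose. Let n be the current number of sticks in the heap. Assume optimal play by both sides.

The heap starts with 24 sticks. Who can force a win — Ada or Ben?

Ada wins.

Positions with no move are L. A position that does have a move is losing for the player to move precisely when every available move leads to a winning position for the opponent. Fill in the labels:
n=0: no move → L
n=1: no move → L
n=2: reaches L-position 0 → W
n=3: reaches L-position 1 → W
n=4: reaches L-position 1 → W
n=5: only reaches 3(W), 2(W), all W → L
n=6: reaches L-position 0 → W
n=7: reaches L-position 5 → W
n=8: reaches L-position 5 → W
n=9: only reaches 7(W), 6(W), 3(W), all W → L
n=10: only reaches 8(W), 7(W), 4(W), all W → L
n=11: reaches L-position 9 → W
n=12: reaches L-position 10 → W
n=13: reaches L-position 10 → W
n=14: only reaches 12(W), 11(W), 8(W), all W → L
n=15: reaches L-position 9 → W
n=16: reaches L-position 14 → W
n=17: reaches L-position 14 → W
n=18: only reaches 16(W), 15(W), 12(W), all W → L
n=19: only reaches 17(W), 16(W), 13(W), all W → L
n=20: reaches L-position 18 → W
n=21: reaches L-position 19 → W
n=22: reaches L-position 19 → W
n=23: only reaches 21(W), 20(W), 17(W), all W → L
n=24: reaches L-position 18 → W
The starting position 24 is W: Ada should remove 6, leaving 18, handing over an L position.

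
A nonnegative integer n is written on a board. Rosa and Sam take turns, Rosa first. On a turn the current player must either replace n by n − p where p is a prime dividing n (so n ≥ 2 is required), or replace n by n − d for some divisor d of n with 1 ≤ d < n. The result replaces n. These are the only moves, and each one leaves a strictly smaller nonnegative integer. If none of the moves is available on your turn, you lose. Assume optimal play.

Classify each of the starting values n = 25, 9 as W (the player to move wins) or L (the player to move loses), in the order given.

Build the W/L table. Terminal = L. A non-terminal position is W if it has a move to some L; otherwise it is L.
n=0: no move → L
n=1: no move → L
n=2: →0(L), so W
n=3: →0(L), so W
n=4: →2(W), 3(W) — all W, so L
n=5: →0(L), so W
n=6: →4(L), so W
n=7: →0(L), so W
n=8: →4(L), so W
n=9: →6(W), 8(W) — all W, so L
n=10: →9(L), so W
n=11: →0(L), so W
n=12: →9(L), so W
n=13: →0(L), so W
n=14: →7(W), 12(W), 13(W) — all W, so L
n=15: →14(L), so W
n=16: →14(L), so W
n=17: →0(L), so W
n=18: →9(L), so W
n=19: →0(L), so W
n=20: →10(W), 15(W), 16(W), 18(W), 19(W) — all W, so L
n=21: →14(L), so W
n=22: →20(L), so W
n=23: →0(L), so W
n=24: →20(L), so W
n=25: →20(L), so W

25: W, 9: L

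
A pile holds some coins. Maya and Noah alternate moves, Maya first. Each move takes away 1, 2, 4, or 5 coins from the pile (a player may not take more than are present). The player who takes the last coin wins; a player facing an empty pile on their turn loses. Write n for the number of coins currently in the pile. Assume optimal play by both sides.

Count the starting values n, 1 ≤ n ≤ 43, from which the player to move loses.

14

Build the W/L table. Terminal = L. A non-terminal position is W if it has a move to some L; otherwise it is L.
n=0: no move → L
n=1: reaches L-position 0 → W
n=2: reaches L-position 0 → W
n=3: only reaches 2(W), 1(W), all W → L
n=4: reaches L-position 3 → W
n=5: reaches L-position 3 → W
n=6: only reaches 5(W), 4(W), 2(W), 1(W), all W → L
n=7: reaches L-position 6 → W
n=8: reaches L-position 6 → W
n=9: only reaches 8(W), 7(W), 5(W), 4(W), all W → L
n=10: reaches L-position 9 → W
n=11: reaches L-position 9 → W
n=12: only reaches 11(W), 10(W), 8(W), 7(W), all W → L
n=13: reaches L-position 12 → W
n=14: reaches L-position 12 → W
n=15: only reaches 14(W), 13(W), 11(W), 10(W), all W → L
n=16: reaches L-position 15 → W
n=17: reaches L-position 15 → W
n=18: only reaches 17(W), 16(W), 14(W), 13(W), all W → L
n=19: reaches L-position 18 → W
n=20: reaches L-position 18 → W
n=21: only reaches 20(W), 19(W), 17(W), 16(W), all W → L
n=22: reaches L-position 21 → W
n=23: reaches L-position 21 → W
n=24: only reaches 23(W), 22(W), 20(W), 19(W), all W → L
n=25: reaches L-position 24 → W
n=26: reaches L-position 24 → W
n=27: only reaches 26(W), 25(W), 23(W), 22(W), all W → L
n=28: reaches L-position 27 → W
n=29: reaches L-position 27 → W
n=30: only reaches 29(W), 28(W), 26(W), 25(W), all W → L
n=31: reaches L-position 30 → W
n=32: reaches L-position 30 → W
n=33: only reaches 32(W), 31(W), 29(W), 28(W), all W → L
n=34: reaches L-position 33 → W
n=35: reaches L-position 33 → W
n=36: only reaches 35(W), 34(W), 32(W), 31(W), all W → L
n=37: reaches L-position 36 → W
n=38: reaches L-position 36 → W
n=39: only reaches 38(W), 37(W), 35(W), 34(W), all W → L
n=40: reaches L-position 39 → W
n=41: reaches L-position 39 → W
n=42: only reaches 41(W), 40(W), 38(W), 37(W), all W → L
n=43: reaches L-position 42 → W
L entries with 1 ≤ n ≤ 43 (n=0 is outside the asked range and is not counted): n = 3, 6, 9, 12, 15, 18, 21, 24, 27, 30, 33, 36, 39, 42; that makes 14.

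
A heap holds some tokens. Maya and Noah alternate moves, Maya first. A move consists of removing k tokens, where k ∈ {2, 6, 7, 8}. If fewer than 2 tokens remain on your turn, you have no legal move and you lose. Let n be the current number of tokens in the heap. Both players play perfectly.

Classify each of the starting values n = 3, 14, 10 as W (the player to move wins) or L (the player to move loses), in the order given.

Use the standard recursion: the mover loses at a terminal position; elsewhere, the mover wins exactly when some move hands the opponent an L position.
n=0: no move → L
n=1: no move → L
n=2: reaches L-position 0 → W
n=3: reaches L-position 1 → W
n=4: only reaches 2(W), which is W → L
n=5: only reaches 3(W), which is W → L
n=6: reaches L-position 4 → W
n=7: reaches L-position 5 → W
n=8: reaches L-position 1 → W
n=9: reaches L-position 1 → W
n=10: reaches L-position 4 → W
n=11: reaches L-position 5 → W
n=12: reaches L-position 5 → W
n=13: reaches L-position 5 → W
n=14: only reaches 12(W), 8(W), 7(W), 6(W), all W → L

3: W, 14: L, 10: W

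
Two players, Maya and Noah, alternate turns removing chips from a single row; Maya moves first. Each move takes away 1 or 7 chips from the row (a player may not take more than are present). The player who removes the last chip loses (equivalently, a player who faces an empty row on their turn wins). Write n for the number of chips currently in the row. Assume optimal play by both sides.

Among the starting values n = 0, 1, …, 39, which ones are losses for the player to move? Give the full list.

Label each position W (a win for the player to move) or L (a loss). A position with no legal move is W; any other position is W exactly when some move reaches an L, and L when every move reaches a W.
n=0: no move; the opponent has just taken the last chip and therefore loses → W
n=1: the only move is to 0(W), a W ⇒ L
n=2: can move to 1, which is L ⇒ W
n=3: the only move is to 2(W), a W ⇒ L
n=4: can move to 3, which is L ⇒ W
n=5: the only move is to 4(W), a W ⇒ L
n=6: can move to 5, which is L ⇒ W
n=7: moves to 6(W), 0(W); every one is W ⇒ L
n=8: can move to 7, which is L ⇒ W
n=9: moves to 8(W), 2(W); every one is W ⇒ L
n=10: can move to 9, which is L ⇒ W
n=11: moves to 10(W), 4(W); every one is W ⇒ L
n=12: can move to 11, which is L ⇒ W
n=13: moves to 12(W), 6(W); every one is W ⇒ L
n=14: can move to 13, which is L ⇒ W
n=15: moves to 14(W), 8(W); every one is W ⇒ L
n=16: can move to 15, which is L ⇒ W
n=17: moves to 16(W), 10(W); every one is W ⇒ L
n=18: can move to 17, which is L ⇒ W
n=19: moves to 18(W), 12(W); every one is W ⇒ L
n=20: can move to 19, which is L ⇒ W
n=21: moves to 20(W), 14(W); every one is W ⇒ L
n=22: can move to 21, which is L ⇒ W
n=23: moves to 22(W), 16(W); every one is W ⇒ L
n=24: can move to 23, which is L ⇒ W
n=25: moves to 24(W), 18(W); every one is W ⇒ L
n=26: can move to 25, which is L ⇒ W
n=27: moves to 26(W), 20(W); every one is W ⇒ L
n=28: can move to 27, which is L ⇒ W
n=29: moves to 28(W), 22(W); every one is W ⇒ L
n=30: can move to 29, which is L ⇒ W
n=31: moves to 30(W), 24(W); every one is W ⇒ L
n=32: can move to 31, which is L ⇒ W
n=33: moves to 32(W), 26(W); every one is W ⇒ L
n=34: can move to 33, which is L ⇒ W
n=35: moves to 34(W), 28(W); every one is W ⇒ L
n=36: can move to 35, which is L ⇒ W
n=37: moves to 36(W), 30(W); every one is W ⇒ L
n=38: can move to 37, which is L ⇒ W
n=39: moves to 38(W), 32(W); every one is W ⇒ L
Reading off the rows marked L gives the requested list; there are 20 such values of n.

1, 3, 5, 7, 9, 11, 13, 15, 17, 19, 21, 23, 25, 27, 29, 31, 33, 35, 37, 39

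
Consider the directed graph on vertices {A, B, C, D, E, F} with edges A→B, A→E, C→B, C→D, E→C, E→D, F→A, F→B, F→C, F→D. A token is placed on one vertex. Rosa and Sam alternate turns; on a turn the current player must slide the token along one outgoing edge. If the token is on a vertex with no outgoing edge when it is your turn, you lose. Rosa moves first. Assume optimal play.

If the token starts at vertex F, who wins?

Rosa wins.

Compute win/loss labels from the base case upward. A position with no move is L. Any other position is W if it can reach an L in one move, else L.
Every edge goes from a vertex to one that appears earlier in the order D, B, C, E, A, F, so processing vertices in that order labels each vertex after all of its successors.
D: no outgoing edge → L
B: no outgoing edge → L
C: →B(L), so W
E: →D(L), so W
A: →B(L), so W
F: →B(L), so W
The starting position F is W: Rosa should move to B, handing over an L position.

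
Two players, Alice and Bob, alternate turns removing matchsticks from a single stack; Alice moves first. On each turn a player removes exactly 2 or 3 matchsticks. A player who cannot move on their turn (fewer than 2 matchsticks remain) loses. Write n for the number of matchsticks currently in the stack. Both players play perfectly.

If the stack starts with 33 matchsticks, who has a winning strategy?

Alice wins.

Positions with no move are L. A position that does have a move is losing for the player to move precisely when every available move leads to a winning position for the opponent. Fill in the labels:
n=0: no move → L
n=1: no move → L
n=2: →0(L), so W
n=3: →1(L), so W
n=4: →1(L), so W
n=5: →3(W), 2(W) — all W, so L
n=6: →4(W), 3(W) — all W, so L
n=7: →5(L), so W
n=8: →6(L), so W
n=9: →6(L), so W
n=10: →8(W), 7(W) — all W, so L
n=11: →9(W), 8(W) — all W, so L
n=12: →10(L), so W
n=13: →11(L), so W
n=14: →11(L), so W
n=15: →13(W), 12(W) — all W, so L
n=16: →14(W), 13(W) — all W, so L
n=17: →15(L), so W
n=18: →16(L), so W
n=19: →16(L), so W
n=20: →18(W), 17(W) — all W, so L
n=21: →19(W), 18(W) — all W, so L
n=22: →20(L), so W
n=23: →21(L), so W
n=24: →21(L), so W
n=25: →23(W), 22(W) — all W, so L
n=26: →24(W), 23(W) — all W, so L
n=27: →25(L), so W
n=28: →26(L), so W
n=29: →26(L), so W
n=30: →28(W), 27(W) — all W, so L
n=31: →29(W), 28(W) — all W, so L
n=32: →30(L), so W
n=33: →31(L), so W
The starting position 33 is W: Alice should remove 2, leaving 31, handing over an L position.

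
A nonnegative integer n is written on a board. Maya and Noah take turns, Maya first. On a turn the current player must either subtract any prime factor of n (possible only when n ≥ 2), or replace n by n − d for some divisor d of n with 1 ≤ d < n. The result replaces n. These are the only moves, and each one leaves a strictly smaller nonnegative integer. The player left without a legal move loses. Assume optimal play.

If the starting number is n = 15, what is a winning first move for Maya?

Compute win/loss labels from the base case upward. A position with no move is L. Any other position is W if it can reach an L in one move, else L.
n=0: no move → L
n=1: no move → L
n=2: →0(L), so W
n=3: →0(L), so W
n=4: →2(W), 3(W) — all W, so L
n=5: →0(L), so W
n=6: →4(L), so W
n=7: →0(L), so W
n=8: →4(L), so W
n=9: →6(W), 8(W) — all W, so L
n=10: →9(L), so W
n=11: →0(L), so W
n=12: →9(L), so W
n=13: →0(L), so W
n=14: →7(W), 12(W), 13(W) — all W, so L
n=15: →14(L), so W
From 15, the L positions reachable in one move are: 14.

Move to 14.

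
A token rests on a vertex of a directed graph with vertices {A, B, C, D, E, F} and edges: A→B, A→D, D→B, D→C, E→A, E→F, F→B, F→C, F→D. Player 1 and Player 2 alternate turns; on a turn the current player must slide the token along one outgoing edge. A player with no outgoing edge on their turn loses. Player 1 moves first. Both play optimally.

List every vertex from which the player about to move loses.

Work bottom-up. With no move the player to move loses. Otherwise the position is W if at least one move leads to an L position for the opponent, and L if every move leads to a W.
Every edge goes from a vertex to one that appears earlier in the order C, B, D, A, F, E, so processing vertices in that order labels each vertex after all of its successors.
C: no outgoing edge → L
B: no outgoing edge → L
D: W (go to B, an L position)
A: W (go to B, an L position)
F: W (go to B, an L position)
E: L (options F(W), A(W) are all W)
The losing starting vertices are exactly the entries labelled L in this table (3 of them).

B, C, E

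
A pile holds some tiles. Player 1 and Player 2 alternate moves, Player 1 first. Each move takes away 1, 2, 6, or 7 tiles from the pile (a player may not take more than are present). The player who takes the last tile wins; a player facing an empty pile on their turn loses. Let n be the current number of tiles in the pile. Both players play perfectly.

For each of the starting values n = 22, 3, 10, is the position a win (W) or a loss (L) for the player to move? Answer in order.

Build the W/L table. Terminal = L. A non-terminal position is W if it has a move to some L; otherwise it is L.
n=0: no move → L
n=1: reaches L-position 0 → W
n=2: reaches L-position 0 → W
n=3: only reaches 2(W), 1(W), all W → L
n=4: reaches L-position 3 → W
n=5: reaches L-position 3 → W
n=6: reaches L-position 0 → W
n=7: reaches L-position 0 → W
n=8: only reaches 7(W), 6(W), 2(W), 1(W), all W → L
n=9: reaches L-position 8 → W
n=10: reaches L-position 8 → W
n=11: only reaches 10(W), 9(W), 5(W), 4(W), all W → L
n=12: reaches L-position 11 → W
n=13: reaches L-position 11 → W
n=14: reaches L-position 8 → W
n=15: reaches L-position 8 → W
n=16: only reaches 15(W), 14(W), 10(W), 9(W), all W → L
n=17: reaches L-position 16 → W
n=18: reaches L-position 16 → W
n=19: only reaches 18(W), 17(W), 13(W), 12(W), all W → L
n=20: reaches L-position 19 → W
n=21: reaches L-position 19 → W
n=22: reaches L-position 16 → W

22: W, 3: L, 10: W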